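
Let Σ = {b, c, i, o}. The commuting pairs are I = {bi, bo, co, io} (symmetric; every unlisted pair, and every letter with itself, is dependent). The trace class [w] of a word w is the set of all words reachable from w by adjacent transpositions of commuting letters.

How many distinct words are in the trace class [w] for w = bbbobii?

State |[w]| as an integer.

0(b) covers ∅
1(b) covers 0:b
2(b) covers 1:b
3(o) covers ∅
4(b) covers 2:b
5(i) covers ∅
6(i) covers 5:i
floor of heap: 0:b, 3:o, 5:i
completions by unplaced set U, small U first (add the entries for U minus each lowest piece of U):
  |U|=1: {3}:1  {4}:1  {6}:1
  |U|=2: {2,4}:1  {3,4}:2  {3,6}:2  {4,6}:2  {5,6}:1
  |U|=3: {1,2,4}:1  {2,3,4}:3  {2,4,6}:3  {3,4,6}:6  {3,5,6}:3  {4,5,6}:3
  |U|=4: {0,1,2,4}:1  {1,2,3,4}:4  {1,2,4,6}:4  {2,3,4,6}:12  {2,4,5,6}:6  {3,4,5,6}:12
  |U|=5: {0,1,2,3,4}:5  {0,1,2,4,6}:5  {1,2,3,4,6}:20  {1,2,4,5,6}:10  {2,3,4,5,6}:30
  start at 0(b): 60
  start at 3(o): 15
  start at 5(i): 30
sum over floor = 105

105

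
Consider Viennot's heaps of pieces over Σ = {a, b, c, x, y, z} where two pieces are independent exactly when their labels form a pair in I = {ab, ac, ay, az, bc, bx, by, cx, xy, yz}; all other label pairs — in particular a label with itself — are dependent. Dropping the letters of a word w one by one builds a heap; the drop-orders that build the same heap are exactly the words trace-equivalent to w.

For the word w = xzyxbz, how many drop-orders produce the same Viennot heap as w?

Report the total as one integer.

12

piece 0:x — minimal
piece 1:z rests on {0:x}
piece 2:y — minimal
piece 3:x rests on {1:z}
piece 4:b rests on {1:z}
piece 5:z rests on {3:x, 4:b}
minimal pieces: {0:x, 2:y}
ways to finish when only these pieces remain (= sum over removing one remaining piece with nothing left below it):
  1 left: {2}→1  {5}→1
  2 left: {2,5}→2  {3,5}→1  {4,5}→1
  3 left: {2,3,5}→3  {2,4,5}→3  {3,4,5}→2
  4 left: {1,3,4,5}→2  {2,3,4,5}→8
  placing 0:x first → 10 extensions
  placing 2:y first → 2 extensions
total linear extensions = 12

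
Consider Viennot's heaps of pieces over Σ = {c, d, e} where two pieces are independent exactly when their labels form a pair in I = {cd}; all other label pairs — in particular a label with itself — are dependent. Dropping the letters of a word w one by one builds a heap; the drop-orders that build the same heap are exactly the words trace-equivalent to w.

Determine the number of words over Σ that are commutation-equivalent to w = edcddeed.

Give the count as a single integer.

4

piece 0:e — minimal
piece 1:d rests on {0:e}
piece 2:c rests on {0:e}
piece 3:d rests on {1:d}
piece 4:d rests on {3:d}
piece 5:e rests on {2:c, 4:d}
piece 6:e rests on {5:e}
piece 7:d rests on {6:e}
minimal pieces: {0:e}
ways to finish when only these pieces remain (= sum over removing one remaining piece with nothing left below it):
  1 left: {7}→1
  2 left: {6,7}→1
  3 left: {5,6,7}→1
  4 left: {2,5,6,7}→1  {4,5,6,7}→1
  5 left: {2,4,5,6,7}→2  {3,4,5,6,7}→1
  6 left: {1,3,4,5,6,7}→1  {2,3,4,5,6,7}→3
  placing 0:e first → 4 extensions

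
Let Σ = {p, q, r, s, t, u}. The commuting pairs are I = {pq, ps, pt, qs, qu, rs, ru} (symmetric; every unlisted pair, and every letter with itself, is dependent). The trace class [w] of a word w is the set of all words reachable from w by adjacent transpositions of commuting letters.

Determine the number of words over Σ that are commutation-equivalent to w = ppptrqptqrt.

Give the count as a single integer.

16

drop 0:p onto floor
drop 1:p onto {0:p}
drop 2:p onto {1:p}
drop 3:t onto floor
drop 4:r onto {2:p, 3:t}
drop 5:q onto {4:r}
drop 6:p onto {4:r}
drop 7:t onto {5:q}
drop 8:q onto {7:t}
drop 9:r onto {6:p, 8:q}
drop 10:t onto {9:r}
ground layer = {0:p, 3:t}
drop-orders for the pieces not yet dropped (sum over which currently-grounded one goes next):
  1 to go: {10} 1
  2 to go: {9,10} 1
  3 to go: {6,9,10} 1  {8,9,10} 1
  4 to go: {6,8,9,10} 2  {7,8,9,10} 1
  5 to go: {5,7,8,9,10} 1  {6,7,8,9,10} 3
  6 to go: {5,6,7,8,9,10} 4
  7 to go: {4,5,6,7,8,9,10} 4
  8 to go: {2,4,5,6,7,8,9,10} 4  {3,4,5,6,7,8,9,10} 4
  9 to go: {1,2,4,5,6,7,8,9,10} 4  {2,3,4,5,6,7,8,9,10} 8
  if 0:p drops first: 12 orders
  if 3:t drops first: 4 orders
heap linearizations: 16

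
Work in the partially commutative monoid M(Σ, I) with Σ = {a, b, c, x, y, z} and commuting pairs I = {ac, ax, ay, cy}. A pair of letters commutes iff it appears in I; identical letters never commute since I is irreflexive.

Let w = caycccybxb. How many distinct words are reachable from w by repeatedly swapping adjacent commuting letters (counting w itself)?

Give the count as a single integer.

drop 0:c onto floor
drop 1:a onto floor
drop 2:y onto floor
drop 3:c onto {0:c}
drop 4:c onto {3:c}
drop 5:c onto {4:c}
drop 6:y onto {2:y}
drop 7:b onto {1:a, 5:c, 6:y}
drop 8:x onto {7:b}
drop 9:b onto {8:x}
ground layer = {0:c, 1:a, 2:y}
drop-orders for the pieces not yet dropped (sum over which currently-grounded one goes next):
  1 to go: {9} 1
  2 to go: {8,9} 1
  3 to go: {7,8,9} 1
  4 to go: {1,7,8,9} 1  {5,7,8,9} 1  {6,7,8,9} 1
  5 to go: {1,5,7,8,9} 2  {1,6,7,8,9} 2  {2,6,7,8,9} 1  {4,5,7,8,9} 1  {5,6,7,8,9} 2
  6 to go: {1,2,6,7,8,9} 3  {1,4,5,7,8,9} 3  {1,5,6,7,8,9} 6  {2,5,6,7,8,9} 3  {3,4,5,7,8,9} 1  {4,5,6,7,8,9} 3
  7 to go: {0,3,4,5,7,8,9} 1  {1,2,5,6,7,8,9} 12  {1,3,4,5,7,8,9} 4  {1,4,5,6,7,8,9} 12  {2,4,5,6,7,8,9} 6  {3,4,5,6,7,8,9} 4
  8 to go: {0,1,3,4,5,7,8,9} 5  {0,3,4,5,6,7,8,9} 5  {1,2,4,5,6,7,8,9} 30  {1,3,4,5,6,7,8,9} 20  {2,3,4,5,6,7,8,9} 10
  if 0:c drops first: 60 orders
  if 1:a drops first: 15 orders
  if 2:y drops first: 30 orders
heap linearizations: 105

105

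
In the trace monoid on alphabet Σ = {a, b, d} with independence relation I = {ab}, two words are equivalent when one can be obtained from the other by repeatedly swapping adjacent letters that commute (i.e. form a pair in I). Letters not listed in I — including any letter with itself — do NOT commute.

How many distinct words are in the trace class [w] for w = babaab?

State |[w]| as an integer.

20

0(b) covers ∅
1(a) covers ∅
2(b) covers 0:b
3(a) covers 1:a
4(a) covers 3:a
5(b) covers 2:b
floor of heap: 0:b, 1:a
completions by unplaced set U, small U first (add the entries for U minus each lowest piece of U):
  |U|=1: {4}:1  {5}:1
  |U|=2: {2,5}:1  {3,4}:1  {4,5}:2
  |U|=3: {0,2,5}:1  {1,3,4}:1  {2,4,5}:3  {3,4,5}:3
  |U|=4: {0,2,4,5}:4  {1,3,4,5}:4  {2,3,4,5}:6
  start at 0(b): 10
  start at 1(a): 10
sum over floor = 20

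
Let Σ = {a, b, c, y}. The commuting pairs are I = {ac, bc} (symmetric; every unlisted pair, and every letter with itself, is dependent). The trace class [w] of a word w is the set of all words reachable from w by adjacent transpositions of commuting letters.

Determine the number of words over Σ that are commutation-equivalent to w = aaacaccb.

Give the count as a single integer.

0(a) covers ∅
1(a) covers 0:a
2(a) covers 1:a
3(c) covers ∅
4(a) covers 2:a
5(c) covers 3:c
6(c) covers 5:c
7(b) covers 4:a
floor of heap: 0:a, 3:c
completions by unplaced set U, small U first (add the entries for U minus each lowest piece of U):
  |U|=1: {6}:1  {7}:1
  |U|=2: {4,7}:1  {5,6}:1  {6,7}:2
  |U|=3: {2,4,7}:1  {3,5,6}:1  {4,6,7}:3  {5,6,7}:3
  |U|=4: {1,2,4,7}:1  {2,4,6,7}:4  {3,5,6,7}:4  {4,5,6,7}:6
  |U|=5: {0,1,2,4,7}:1  {1,2,4,6,7}:5  {2,4,5,6,7}:10  {3,4,5,6,7}:10
  |U|=6: {0,1,2,4,6,7}:6  {1,2,4,5,6,7}:15  {2,3,4,5,6,7}:20
  start at 0(a): 35
  start at 3(c): 21
sum over floor = 56

56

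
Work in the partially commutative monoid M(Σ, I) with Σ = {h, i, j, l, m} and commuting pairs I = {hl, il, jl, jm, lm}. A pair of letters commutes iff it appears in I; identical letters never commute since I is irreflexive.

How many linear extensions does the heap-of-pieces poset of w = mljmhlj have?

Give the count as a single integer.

drop 0:m onto floor
drop 1:l onto floor
drop 2:j onto floor
drop 3:m onto {0:m}
drop 4:h onto {2:j, 3:m}
drop 5:l onto {1:l}
drop 6:j onto {4:h}
ground layer = {0:m, 1:l, 2:j}
drop-orders for the pieces not yet dropped (sum over which currently-grounded one goes next):
  1 to go: {5} 1  {6} 1
  2 to go: {1,5} 1  {4,6} 1  {5,6} 2
  3 to go: {1,5,6} 3  {2,4,6} 1  {3,4,6} 1  {4,5,6} 3
  4 to go: {0,3,4,6} 1  {1,4,5,6} 6  {2,3,4,6} 2  {2,4,5,6} 4  {3,4,5,6} 4
  5 to go: {0,2,3,4,6} 3  {0,3,4,5,6} 5  {1,2,4,5,6} 10  {1,3,4,5,6} 10  {2,3,4,5,6} 10
  if 0:m drops first: 30 orders
  if 1:l drops first: 18 orders
  if 2:j drops first: 15 orders
heap linearizations: 63

63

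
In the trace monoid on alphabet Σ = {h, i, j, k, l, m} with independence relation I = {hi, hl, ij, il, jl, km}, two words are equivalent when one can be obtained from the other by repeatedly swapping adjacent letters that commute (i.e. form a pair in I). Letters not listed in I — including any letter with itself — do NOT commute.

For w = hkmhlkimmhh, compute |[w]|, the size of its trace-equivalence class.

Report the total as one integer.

4

piece 0:h — minimal
piece 1:k rests on {0:h}
piece 2:m rests on {0:h}
piece 3:h rests on {1:k, 2:m}
piece 4:l rests on {1:k, 2:m}
piece 5:k rests on {3:h, 4:l}
piece 6:i rests on {5:k}
piece 7:m rests on {6:i}
piece 8:m rests on {7:m}
piece 9:h rests on {8:m}
piece 10:h rests on {9:h}
minimal pieces: {0:h}
ways to finish when only these pieces remain (= sum over removing one remaining piece with nothing left below it):
  1 left: {10}→1
  2 left: {9,10}→1
  3 left: {8,9,10}→1
  4 left: {7,8,9,10}→1
  5 left: {6,7,8,9,10}→1
  6 left: {5,6,7,8,9,10}→1
  7 left: {3,5,6,7,8,9,10}→1  {4,5,6,7,8,9,10}→1
  8 left: {3,4,5,6,7,8,9,10}→2
  9 left: {1,3,4,5,6,7,8,9,10}→2  {2,3,4,5,6,7,8,9,10}→2
  placing 0:h first → 4 extensions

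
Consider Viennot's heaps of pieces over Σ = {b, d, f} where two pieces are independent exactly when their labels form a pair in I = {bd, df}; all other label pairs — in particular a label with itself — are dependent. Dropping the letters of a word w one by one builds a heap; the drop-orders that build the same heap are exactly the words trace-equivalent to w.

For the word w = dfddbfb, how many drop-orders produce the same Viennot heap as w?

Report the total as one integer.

35

drop 0:d onto floor
drop 1:f onto floor
drop 2:d onto {0:d}
drop 3:d onto {2:d}
drop 4:b onto {1:f}
drop 5:f onto {4:b}
drop 6:b onto {5:f}
ground layer = {0:d, 1:f}
drop-orders for the pieces not yet dropped (sum over which currently-grounded one goes next):
  1 to go: {3} 1  {6} 1
  2 to go: {2,3} 1  {3,6} 2  {5,6} 1
  3 to go: {0,2,3} 1  {2,3,6} 3  {3,5,6} 3  {4,5,6} 1
  4 to go: {0,2,3,6} 4  {1,4,5,6} 1  {2,3,5,6} 6  {3,4,5,6} 4
  5 to go: {0,2,3,5,6} 10  {1,3,4,5,6} 5  {2,3,4,5,6} 10
  if 0:d drops first: 15 orders
  if 1:f drops first: 20 orders
heap linearizations: 35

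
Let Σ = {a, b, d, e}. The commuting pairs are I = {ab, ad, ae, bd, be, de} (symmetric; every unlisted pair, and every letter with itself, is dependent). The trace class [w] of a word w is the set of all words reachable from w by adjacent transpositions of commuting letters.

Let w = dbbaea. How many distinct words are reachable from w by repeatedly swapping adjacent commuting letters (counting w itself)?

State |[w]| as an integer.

180

#0=d has no predecessor
#1=b has no predecessor
#2=b depends on [1:b]
#3=a has no predecessor
#4=e has no predecessor
#5=a depends on [3:a]
sources: [0:d, 1:b, 3:a, 4:e]
N(rest) = Σ N(rest − s) over sources s of rest; N(one piece) = 1:
  size 1 → [0]=1  [2]=1  [4]=1  [5]=1
  size 2 → [0,2]=2  [0,4]=2  [0,5]=2  [1,2]=1  [2,4]=2  [2,5]=2  [3,5]=1  [4,5]=2
  size 3 → [0,1,2]=3  [0,2,4]=6  [0,2,5]=6  [0,3,5]=3  [0,4,5]=6  [1,2,4]=3  [1,2,5]=3  [2,3,5]=3  [2,4,5]=6  [3,4,5]=3
  size 4 → [0,1,2,4]=12  [0,1,2,5]=12  [0,2,3,5]=12  [0,2,4,5]=24  [0,3,4,5]=12  [1,2,3,5]=6  [1,2,4,5]=12  [2,3,4,5]=12
  first=0(d) contributes 30
  first=1(b) contributes 60
  first=3(a) contributes 60
  first=4(e) contributes 30
|[w]| = 180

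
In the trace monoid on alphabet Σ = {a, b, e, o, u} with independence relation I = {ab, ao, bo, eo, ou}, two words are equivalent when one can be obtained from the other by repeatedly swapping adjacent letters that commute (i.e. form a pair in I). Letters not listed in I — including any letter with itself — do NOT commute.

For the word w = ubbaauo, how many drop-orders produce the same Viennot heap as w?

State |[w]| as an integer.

42

piece 0:u — minimal
piece 1:b rests on {0:u}
piece 2:b rests on {1:b}
piece 3:a rests on {0:u}
piece 4:a rests on {3:a}
piece 5:u rests on {2:b, 4:a}
piece 6:o — minimal
minimal pieces: {0:u, 6:o}
ways to finish when only these pieces remain (= sum over removing one remaining piece with nothing left below it):
  1 left: {5}→1  {6}→1
  2 left: {2,5}→1  {4,5}→1  {5,6}→2
  3 left: {1,2,5}→1  {2,4,5}→2  {2,5,6}→3  {3,4,5}→1  {4,5,6}→3
  4 left: {1,2,4,5}→3  {1,2,5,6}→4  {2,3,4,5}→3  {2,4,5,6}→8  {3,4,5,6}→4
  5 left: {1,2,3,4,5}→6  {1,2,4,5,6}→15  {2,3,4,5,6}→15
  placing 0:u first → 36 extensions
  placing 6:o first → 6 extensions
total linear extensions = 42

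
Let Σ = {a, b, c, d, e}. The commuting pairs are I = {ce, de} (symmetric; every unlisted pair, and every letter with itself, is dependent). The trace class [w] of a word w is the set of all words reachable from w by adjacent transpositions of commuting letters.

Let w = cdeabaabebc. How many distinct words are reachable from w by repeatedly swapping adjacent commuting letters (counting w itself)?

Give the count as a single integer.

3

drop 0:c onto floor
drop 1:d onto {0:c}
drop 2:e onto floor
drop 3:a onto {1:d, 2:e}
drop 4:b onto {3:a}
drop 5:a onto {4:b}
drop 6:a onto {5:a}
drop 7:b onto {6:a}
drop 8:e onto {7:b}
drop 9:b onto {8:e}
drop 10:c onto {9:b}
ground layer = {0:c, 2:e}
drop-orders for the pieces not yet dropped (sum over which currently-grounded one goes next):
  1 to go: {10} 1
  2 to go: {9,10} 1
  3 to go: {8,9,10} 1
  4 to go: {7,8,9,10} 1
  5 to go: {6,7,8,9,10} 1
  6 to go: {5,6,7,8,9,10} 1
  7 to go: {4,5,6,7,8,9,10} 1
  8 to go: {3,4,5,6,7,8,9,10} 1
  9 to go: {1,3,4,5,6,7,8,9,10} 1  {2,3,4,5,6,7,8,9,10} 1
  if 0:c drops first: 2 orders
  if 2:e drops first: 1 orders
heap linearizations: 3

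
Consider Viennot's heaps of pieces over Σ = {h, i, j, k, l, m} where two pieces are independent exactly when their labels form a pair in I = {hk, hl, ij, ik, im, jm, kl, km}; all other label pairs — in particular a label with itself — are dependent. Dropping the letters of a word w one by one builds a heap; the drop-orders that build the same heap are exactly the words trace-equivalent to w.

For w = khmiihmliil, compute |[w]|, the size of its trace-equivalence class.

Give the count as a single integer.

#0=k has no predecessor
#1=h has no predecessor
#2=m depends on [1:h]
#3=i depends on [1:h]
#4=i depends on [3:i]
#5=h depends on [2:m, 4:i]
#6=m depends on [5:h]
#7=l depends on [6:m]
#8=i depends on [7:l]
#9=i depends on [8:i]
#10=l depends on [9:i]
sources: [0:k, 1:h]
N(rest) = Σ N(rest − s) over sources s of rest; N(one piece) = 1:
  size 1 → [0]=1  [10]=1
  size 2 → [0,10]=2  [9,10]=1
  size 3 → [0,9,10]=3  [8,9,10]=1
  size 4 → [0,8,9,10]=4  [7,8,9,10]=1
  size 5 → [0,7,8,9,10]=5  [6,7,8,9,10]=1
  size 6 → [0,6,7,8,9,10]=6  [5,6,7,8,9,10]=1
  size 7 → [0,5,6,7,8,9,10]=7  [2,5,6,7,8,9,10]=1  [4,5,6,7,8,9,10]=1
  size 8 → [0,2,5,6,7,8,9,10]=8  [0,4,5,6,7,8,9,10]=8  [2,4,5,6,7,8,9,10]=2  [3,4,5,6,7,8,9,10]=1
  size 9 → [0,2,4,5,6,7,8,9,10]=18  [0,3,4,5,6,7,8,9,10]=9  [2,3,4,5,6,7,8,9,10]=3
  first=0(k) contributes 3
  first=1(h) contributes 30
|[w]| = 33

33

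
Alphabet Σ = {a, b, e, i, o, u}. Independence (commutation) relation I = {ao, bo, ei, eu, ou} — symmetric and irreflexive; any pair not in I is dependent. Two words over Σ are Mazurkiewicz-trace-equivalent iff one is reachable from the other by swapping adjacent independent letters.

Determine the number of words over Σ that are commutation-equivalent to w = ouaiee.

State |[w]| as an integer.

9

0(o) covers ∅
1(u) covers ∅
2(a) covers 1:u
3(i) covers 0:o, 2:a
4(e) covers 0:o, 2:a
5(e) covers 4:e
floor of heap: 0:o, 1:u
completions by unplaced set U, small U first (add the entries for U minus each lowest piece of U):
  |U|=1: {3}:1  {5}:1
  |U|=2: {3,5}:2  {4,5}:1
  |U|=3: {3,4,5}:3
  |U|=4: {0,3,4,5}:3  {2,3,4,5}:3
  start at 0(o): 3
  start at 1(u): 6
sum over floor = 9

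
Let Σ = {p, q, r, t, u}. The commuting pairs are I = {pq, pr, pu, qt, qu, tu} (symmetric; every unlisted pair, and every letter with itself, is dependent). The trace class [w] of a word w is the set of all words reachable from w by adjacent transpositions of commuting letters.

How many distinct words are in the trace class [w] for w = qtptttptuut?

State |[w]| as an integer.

495

drop 0:q onto floor
drop 1:t onto floor
drop 2:p onto {1:t}
drop 3:t onto {2:p}
drop 4:t onto {3:t}
drop 5:t onto {4:t}
drop 6:p onto {5:t}
drop 7:t onto {6:p}
drop 8:u onto floor
drop 9:u onto {8:u}
drop 10:t onto {7:t}
ground layer = {0:q, 1:t, 8:u}
drop-orders for the pieces not yet dropped (sum over which currently-grounded one goes next):
  1 to go: {0} 1  {9} 1  {10} 1
  2 to go: {0,9} 2  {0,10} 2  {7,10} 1  {8,9} 1  {9,10} 2
  3 to go: {0,7,10} 3  {0,8,9} 3  {0,9,10} 6  {6,7,10} 1  {7,9,10} 3  {8,9,10} 3
  4 to go: {0,6,7,10} 4  {0,7,9,10} 12  {0,8,9,10} 12  {5,6,7,10} 1  {6,7,9,10} 4  {7,8,9,10} 6
  5 to go: {0,5,6,7,10} 5  {0,6,7,9,10} 20  {0,7,8,9,10} 30  {4,5,6,7,10} 1  {5,6,7,9,10} 5  {6,7,8,9,10} 10
  6 to go: {0,4,5,6,7,10} 6  {0,5,6,7,9,10} 30  {0,6,7,8,9,10} 60  {3,4,5,6,7,10} 1  {4,5,6,7,9,10} 6  {5,6,7,8,9,10} 15
  7 to go: {0,3,4,5,6,7,10} 7  {0,4,5,6,7,9,10} 42  {0,5,6,7,8,9,10} 105  {2,3,4,5,6,7,10} 1  {3,4,5,6,7,9,10} 7  {4,5,6,7,8,9,10} 21
  8 to go: {0,2,3,4,5,6,7,10} 8  {0,3,4,5,6,7,9,10} 56  {0,4,5,6,7,8,9,10} 168  {1,2,3,4,5,6,7,10} 1  {2,3,4,5,6,7,9,10} 8  {3,4,5,6,7,8,9,10} 28
  9 to go: {0,1,2,3,4,5,6,7,10} 9  {0,2,3,4,5,6,7,9,10} 72  {0,3,4,5,6,7,8,9,10} 252  {1,2,3,4,5,6,7,9,10} 9  {2,3,4,5,6,7,8,9,10} 36
  if 0:q drops first: 45 orders
  if 1:t drops first: 360 orders
  if 8:u drops first: 90 orders
heap linearizations: 495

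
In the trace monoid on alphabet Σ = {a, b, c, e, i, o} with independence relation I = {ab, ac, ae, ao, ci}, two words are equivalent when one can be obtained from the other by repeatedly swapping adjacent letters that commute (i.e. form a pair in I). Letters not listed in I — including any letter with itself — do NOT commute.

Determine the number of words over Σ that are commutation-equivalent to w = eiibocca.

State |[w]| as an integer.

5

drop 0:e onto floor
drop 1:i onto {0:e}
drop 2:i onto {1:i}
drop 3:b onto {2:i}
drop 4:o onto {3:b}
drop 5:c onto {4:o}
drop 6:c onto {5:c}
drop 7:a onto {2:i}
ground layer = {0:e}
drop-orders for the pieces not yet dropped (sum over which currently-grounded one goes next):
  1 to go: {6} 1  {7} 1
  2 to go: {5,6} 1  {6,7} 2
  3 to go: {4,5,6} 1  {5,6,7} 3
  4 to go: {3,4,5,6} 1  {4,5,6,7} 4
  5 to go: {3,4,5,6,7} 5
  6 to go: {2,3,4,5,6,7} 5
  if 0:e drops first: 5 orders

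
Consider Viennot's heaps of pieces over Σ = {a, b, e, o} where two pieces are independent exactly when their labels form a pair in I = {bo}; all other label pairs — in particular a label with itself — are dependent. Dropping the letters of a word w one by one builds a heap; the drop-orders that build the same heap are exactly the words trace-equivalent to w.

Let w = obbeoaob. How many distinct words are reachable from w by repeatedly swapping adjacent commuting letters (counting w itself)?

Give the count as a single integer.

6

drop 0:o onto floor
drop 1:b onto floor
drop 2:b onto {1:b}
drop 3:e onto {0:o, 2:b}
drop 4:o onto {3:e}
drop 5:a onto {4:o}
drop 6:o onto {5:a}
drop 7:b onto {5:a}
ground layer = {0:o, 1:b}
drop-orders for the pieces not yet dropped (sum over which currently-grounded one goes next):
  1 to go: {6} 1  {7} 1
  2 to go: {6,7} 2
  3 to go: {5,6,7} 2
  4 to go: {4,5,6,7} 2
  5 to go: {3,4,5,6,7} 2
  6 to go: {0,3,4,5,6,7} 2  {2,3,4,5,6,7} 2
  if 0:o drops first: 2 orders
  if 1:b drops first: 4 orders
heap linearizations: 6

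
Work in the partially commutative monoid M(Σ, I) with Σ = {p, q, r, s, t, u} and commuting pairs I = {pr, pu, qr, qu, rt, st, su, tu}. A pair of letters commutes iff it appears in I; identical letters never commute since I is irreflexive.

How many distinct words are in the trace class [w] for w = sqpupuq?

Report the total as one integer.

21

#0=s has no predecessor
#1=q depends on [0:s]
#2=p depends on [1:q]
#3=u has no predecessor
#4=p depends on [2:p]
#5=u depends on [3:u]
#6=q depends on [4:p]
sources: [0:s, 3:u]
N(rest) = Σ N(rest − s) over sources s of rest; N(one piece) = 1:
  size 1 → [5]=1  [6]=1
  size 2 → [3,5]=1  [4,6]=1  [5,6]=2
  size 3 → [2,4,6]=1  [3,5,6]=3  [4,5,6]=3
  size 4 → [1,2,4,6]=1  [2,4,5,6]=4  [3,4,5,6]=6
  size 5 → [0,1,2,4,6]=1  [1,2,4,5,6]=5  [2,3,4,5,6]=10
  first=0(s) contributes 15
  first=3(u) contributes 6
|[w]| = 21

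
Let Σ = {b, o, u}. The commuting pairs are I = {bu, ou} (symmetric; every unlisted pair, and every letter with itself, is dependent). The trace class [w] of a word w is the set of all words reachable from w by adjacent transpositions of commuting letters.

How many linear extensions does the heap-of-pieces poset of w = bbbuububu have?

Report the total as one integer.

0(b) covers ∅
1(b) covers 0:b
2(b) covers 1:b
3(u) covers ∅
4(u) covers 3:u
5(b) covers 2:b
6(u) covers 4:u
7(b) covers 5:b
8(u) covers 6:u
floor of heap: 0:b, 3:u
completions by unplaced set U, small U first (add the entries for U minus each lowest piece of U):
  |U|=1: {7}:1  {8}:1
  |U|=2: {5,7}:1  {6,8}:1  {7,8}:2
  |U|=3: {2,5,7}:1  {4,6,8}:1  {5,7,8}:3  {6,7,8}:3
  |U|=4: {1,2,5,7}:1  {2,5,7,8}:4  {3,4,6,8}:1  {4,6,7,8}:4  {5,6,7,8}:6
  |U|=5: {0,1,2,5,7}:1  {1,2,5,7,8}:5  {2,5,6,7,8}:10  {3,4,6,7,8}:5  {4,5,6,7,8}:10
  |U|=6: {0,1,2,5,7,8}:6  {1,2,5,6,7,8}:15  {2,4,5,6,7,8}:20  {3,4,5,6,7,8}:15
  |U|=7: {0,1,2,5,6,7,8}:21  {1,2,4,5,6,7,8}:35  {2,3,4,5,6,7,8}:35
  start at 0(b): 70
  start at 3(u): 56
sum over floor = 126

126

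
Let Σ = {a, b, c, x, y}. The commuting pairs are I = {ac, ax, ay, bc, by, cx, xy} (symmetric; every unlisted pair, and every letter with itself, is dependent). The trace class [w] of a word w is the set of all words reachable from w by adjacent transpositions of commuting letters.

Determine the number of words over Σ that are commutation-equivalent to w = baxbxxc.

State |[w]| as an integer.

drop 0:b onto floor
drop 1:a onto {0:b}
drop 2:x onto {0:b}
drop 3:b onto {1:a, 2:x}
drop 4:x onto {3:b}
drop 5:x onto {4:x}
drop 6:c onto floor
ground layer = {0:b, 6:c}
drop-orders for the pieces not yet dropped (sum over which currently-grounded one goes next):
  1 to go: {5} 1  {6} 1
  2 to go: {4,5} 1  {5,6} 2
  3 to go: {3,4,5} 1  {4,5,6} 3
  4 to go: {1,3,4,5} 1  {2,3,4,5} 1  {3,4,5,6} 4
  5 to go: {1,2,3,4,5} 2  {1,3,4,5,6} 5  {2,3,4,5,6} 5
  if 0:b drops first: 12 orders
  if 6:c drops first: 2 orders
heap linearizations: 14

14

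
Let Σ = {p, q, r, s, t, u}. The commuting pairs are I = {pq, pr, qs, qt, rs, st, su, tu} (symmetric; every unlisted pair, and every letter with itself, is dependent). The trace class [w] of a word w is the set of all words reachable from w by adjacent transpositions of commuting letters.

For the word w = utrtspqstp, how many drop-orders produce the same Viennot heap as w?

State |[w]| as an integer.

128

drop 0:u onto floor
drop 1:t onto floor
drop 2:r onto {0:u, 1:t}
drop 3:t onto {2:r}
drop 4:s onto floor
drop 5:p onto {3:t, 4:s}
drop 6:q onto {2:r}
drop 7:s onto {5:p}
drop 8:t onto {5:p}
drop 9:p onto {7:s, 8:t}
ground layer = {0:u, 1:t, 4:s}
drop-orders for the pieces not yet dropped (sum over which currently-grounded one goes next):
  1 to go: {6} 1  {9} 1
  2 to go: {6,9} 2  {7,9} 1  {8,9} 1
  3 to go: {6,7,9} 3  {6,8,9} 3  {7,8,9} 2
  4 to go: {5,7,8,9} 2  {6,7,8,9} 8
  5 to go: {3,5,7,8,9} 2  {4,5,7,8,9} 2  {5,6,7,8,9} 10
  6 to go: {3,4,5,7,8,9} 4  {3,5,6,7,8,9} 12  {4,5,6,7,8,9} 12
  7 to go: {2,3,5,6,7,8,9} 12  {3,4,5,6,7,8,9} 28
  8 to go: {0,2,3,5,6,7,8,9} 12  {1,2,3,5,6,7,8,9} 12  {2,3,4,5,6,7,8,9} 40
  if 0:u drops first: 52 orders
  if 1:t drops first: 52 orders
  if 4:s drops first: 24 orders
heap linearizations: 128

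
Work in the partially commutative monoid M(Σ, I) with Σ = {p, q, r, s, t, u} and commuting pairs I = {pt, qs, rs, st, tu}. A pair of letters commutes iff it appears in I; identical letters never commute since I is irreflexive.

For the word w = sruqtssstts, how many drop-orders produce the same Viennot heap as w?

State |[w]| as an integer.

140

#0=s has no predecessor
#1=r has no predecessor
#2=u depends on [0:s, 1:r]
#3=q depends on [2:u]
#4=t depends on [3:q]
#5=s depends on [2:u]
#6=s depends on [5:s]
#7=s depends on [6:s]
#8=t depends on [4:t]
#9=t depends on [8:t]
#10=s depends on [7:s]
sources: [0:s, 1:r]
N(rest) = Σ N(rest − s) over sources s of rest; N(one piece) = 1:
  size 1 → [9]=1  [10]=1
  size 2 → [7,10]=1  [8,9]=1  [9,10]=2
  size 3 → [4,8,9]=1  [6,7,10]=1  [7,9,10]=3  [8,9,10]=3
  size 4 → [3,4,8,9]=1  [4,8,9,10]=4  [5,6,7,10]=1  [6,7,9,10]=4  [7,8,9,10]=6
  size 5 → [3,4,8,9,10]=5  [4,7,8,9,10]=10  [5,6,7,9,10]=5  [6,7,8,9,10]=10
  size 6 → [3,4,7,8,9,10]=15  [4,6,7,8,9,10]=20  [5,6,7,8,9,10]=15
  size 7 → [3,4,6,7,8,9,10]=35  [4,5,6,7,8,9,10]=35
  size 8 → [3,4,5,6,7,8,9,10]=70
  size 9 → [2,3,4,5,6,7,8,9,10]=70
  first=0(s) contributes 70
  first=1(r) contributes 70
|[w]| = 140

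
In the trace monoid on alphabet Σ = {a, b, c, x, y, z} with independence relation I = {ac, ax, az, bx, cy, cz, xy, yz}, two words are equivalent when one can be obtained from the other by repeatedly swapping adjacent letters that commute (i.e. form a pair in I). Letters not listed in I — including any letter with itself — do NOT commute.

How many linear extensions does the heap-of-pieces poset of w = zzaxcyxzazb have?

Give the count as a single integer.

120

0(z) covers ∅
1(z) covers 0:z
2(a) covers ∅
3(x) covers 1:z
4(c) covers 3:x
5(y) covers 2:a
6(x) covers 4:c
7(z) covers 6:x
8(a) covers 5:y
9(z) covers 7:z
10(b) covers 8:a, 9:z
floor of heap: 0:z, 2:a
completions by unplaced set U, small U first (add the entries for U minus each lowest piece of U):
  |U|=1: {10}:1
  |U|=2: {8,10}:1  {9,10}:1
  |U|=3: {5,8,10}:1  {7,9,10}:1  {8,9,10}:2
  |U|=4: {2,5,8,10}:1  {5,8,9,10}:3  {6,7,9,10}:1  {7,8,9,10}:3
  |U|=5: {2,5,8,9,10}:4  {4,6,7,9,10}:1  {5,7,8,9,10}:6  {6,7,8,9,10}:4
  |U|=6: {2,5,7,8,9,10}:10  {3,4,6,7,9,10}:1  {4,6,7,8,9,10}:5  {5,6,7,8,9,10}:10
  |U|=7: {1,3,4,6,7,9,10}:1  {2,5,6,7,8,9,10}:20  {3,4,6,7,8,9,10}:6  {4,5,6,7,8,9,10}:15
  |U|=8: {0,1,3,4,6,7,9,10}:1  {1,3,4,6,7,8,9,10}:7  {2,4,5,6,7,8,9,10}:35  {3,4,5,6,7,8,9,10}:21
  |U|=9: {0,1,3,4,6,7,8,9,10}:8  {1,3,4,5,6,7,8,9,10}:28  {2,3,4,5,6,7,8,9,10}:56
  start at 0(z): 84
  start at 2(a): 36
sum over floor = 120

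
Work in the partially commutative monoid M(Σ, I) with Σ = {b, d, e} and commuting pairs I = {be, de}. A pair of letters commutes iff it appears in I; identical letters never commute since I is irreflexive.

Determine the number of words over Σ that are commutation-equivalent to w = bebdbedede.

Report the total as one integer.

piece 0:b — minimal
piece 1:e — minimal
piece 2:b rests on {0:b}
piece 3:d rests on {2:b}
piece 4:b rests on {3:d}
piece 5:e rests on {1:e}
piece 6:d rests on {4:b}
piece 7:e rests on {5:e}
piece 8:d rests on {6:d}
piece 9:e rests on {7:e}
minimal pieces: {0:b, 1:e}
ways to finish when only these pieces remain (= sum over removing one remaining piece with nothing left below it):
  1 left: {8}→1  {9}→1
  2 left: {6,8}→1  {7,9}→1  {8,9}→2
  3 left: {4,6,8}→1  {5,7,9}→1  {6,8,9}→3  {7,8,9}→3
  4 left: {1,5,7,9}→1  {3,4,6,8}→1  {4,6,8,9}→4  {5,7,8,9}→4  {6,7,8,9}→6
  5 left: {1,5,7,8,9}→5  {2,3,4,6,8}→1  {3,4,6,8,9}→5  {4,6,7,8,9}→10  {5,6,7,8,9}→10
  6 left: {0,2,3,4,6,8}→1  {1,5,6,7,8,9}→15  {2,3,4,6,8,9}→6  {3,4,6,7,8,9}→15  {4,5,6,7,8,9}→20
  7 left: {0,2,3,4,6,8,9}→7  {1,4,5,6,7,8,9}→35  {2,3,4,6,7,8,9}→21  {3,4,5,6,7,8,9}→35
  8 left: {0,2,3,4,6,7,8,9}→28  {1,3,4,5,6,7,8,9}→70  {2,3,4,5,6,7,8,9}→56
  placing 0:b first → 126 extensions
  placing 1:e first → 84 extensions
total linear extensions = 210

210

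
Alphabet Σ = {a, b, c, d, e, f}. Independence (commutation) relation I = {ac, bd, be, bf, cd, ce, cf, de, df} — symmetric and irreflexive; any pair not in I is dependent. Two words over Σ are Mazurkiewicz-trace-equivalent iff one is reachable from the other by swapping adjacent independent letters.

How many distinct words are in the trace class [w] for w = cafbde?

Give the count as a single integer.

0(c) covers ∅
1(a) covers ∅
2(f) covers 1:a
3(b) covers 0:c, 1:a
4(d) covers 1:a
5(e) covers 2:f
floor of heap: 0:c, 1:a
completions by unplaced set U, small U first (add the entries for U minus each lowest piece of U):
  |U|=1: {3}:1  {4}:1  {5}:1
  |U|=2: {0,3}:1  {2,5}:1  {3,4}:2  {3,5}:2  {4,5}:2
  |U|=3: {0,3,4}:3  {0,3,5}:3  {2,3,5}:3  {2,4,5}:3  {3,4,5}:6
  |U|=4: {0,2,3,5}:6  {0,3,4,5}:12  {2,3,4,5}:12
  start at 0(c): 12
  start at 1(a): 30
sum over floor = 42

42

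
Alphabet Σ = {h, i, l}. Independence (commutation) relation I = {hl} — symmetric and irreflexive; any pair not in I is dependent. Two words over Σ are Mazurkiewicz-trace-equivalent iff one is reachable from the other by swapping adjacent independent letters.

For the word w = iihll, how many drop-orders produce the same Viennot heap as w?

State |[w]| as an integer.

#0=i has no predecessor
#1=i depends on [0:i]
#2=h depends on [1:i]
#3=l depends on [1:i]
#4=l depends on [3:l]
sources: [0:i]
N(rest) = Σ N(rest − s) over sources s of rest; N(one piece) = 1:
  size 1 → [2]=1  [4]=1
  size 2 → [2,4]=2  [3,4]=1
  size 3 → [2,3,4]=3
  first=0(i) contributes 3

3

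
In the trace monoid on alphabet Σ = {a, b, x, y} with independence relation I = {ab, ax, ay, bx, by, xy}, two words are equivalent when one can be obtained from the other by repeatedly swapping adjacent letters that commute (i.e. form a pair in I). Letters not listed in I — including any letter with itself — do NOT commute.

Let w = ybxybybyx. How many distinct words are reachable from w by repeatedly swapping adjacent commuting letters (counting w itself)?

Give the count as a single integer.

1260

piece 0:y — minimal
piece 1:b — minimal
piece 2:x — minimal
piece 3:y rests on {0:y}
piece 4:b rests on {1:b}
piece 5:y rests on {3:y}
piece 6:b rests on {4:b}
piece 7:y rests on {5:y}
piece 8:x rests on {2:x}
minimal pieces: {0:y, 1:b, 2:x}
ways to finish when only these pieces remain (= sum over removing one remaining piece with nothing left below it):
  1 left: {6}→1  {7}→1  {8}→1
  2 left: {2,8}→1  {4,6}→1  {5,7}→1  {6,7}→2  {6,8}→2  {7,8}→2
  3 left: {1,4,6}→1  {2,6,8}→3  {2,7,8}→3  {3,5,7}→1  {4,6,7}→3  {4,6,8}→3  {5,6,7}→3  {5,7,8}→3  {6,7,8}→6
  4 left: {0,3,5,7}→1  {1,4,6,7}→4  {1,4,6,8}→4  {2,4,6,8}→6  {2,5,7,8}→6  {2,6,7,8}→12  {3,5,6,7}→4  {3,5,7,8}→4  {4,5,6,7}→6  {4,6,7,8}→12  {5,6,7,8}→12
  5 left: {0,3,5,6,7}→5  {0,3,5,7,8}→5  {1,2,4,6,8}→10  {1,4,5,6,7}→10  {1,4,6,7,8}→20  {2,3,5,7,8}→10  {2,4,6,7,8}→30  {2,5,6,7,8}→30  {3,4,5,6,7}→10  {3,5,6,7,8}→20  {4,5,6,7,8}→30
  6 left: {0,2,3,5,7,8}→15  {0,3,4,5,6,7}→15  {0,3,5,6,7,8}→30  {1,2,4,6,7,8}→60  {1,3,4,5,6,7}→20  {1,4,5,6,7,8}→60  {2,3,5,6,7,8}→60  {2,4,5,6,7,8}→90  {3,4,5,6,7,8}→60
  7 left: {0,1,3,4,5,6,7}→35  {0,2,3,5,6,7,8}→105  {0,3,4,5,6,7,8}→105  {1,2,4,5,6,7,8}→210  {1,3,4,5,6,7,8}→140  {2,3,4,5,6,7,8}→210
  placing 0:y first → 560 extensions
  placing 1:b first → 420 extensions
  placing 2:x first → 280 extensions
total linear extensions = 1260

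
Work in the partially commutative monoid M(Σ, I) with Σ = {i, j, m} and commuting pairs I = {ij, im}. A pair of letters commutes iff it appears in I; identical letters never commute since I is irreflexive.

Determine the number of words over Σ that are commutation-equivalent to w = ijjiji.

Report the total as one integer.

20

#0=i has no predecessor
#1=j has no predecessor
#2=j depends on [1:j]
#3=i depends on [0:i]
#4=j depends on [2:j]
#5=i depends on [3:i]
sources: [0:i, 1:j]
N(rest) = Σ N(rest − s) over sources s of rest; N(one piece) = 1:
  size 1 → [4]=1  [5]=1
  size 2 → [2,4]=1  [3,5]=1  [4,5]=2
  size 3 → [0,3,5]=1  [1,2,4]=1  [2,4,5]=3  [3,4,5]=3
  size 4 → [0,3,4,5]=4  [1,2,4,5]=4  [2,3,4,5]=6
  first=0(i) contributes 10
  first=1(j) contributes 10
|[w]| = 20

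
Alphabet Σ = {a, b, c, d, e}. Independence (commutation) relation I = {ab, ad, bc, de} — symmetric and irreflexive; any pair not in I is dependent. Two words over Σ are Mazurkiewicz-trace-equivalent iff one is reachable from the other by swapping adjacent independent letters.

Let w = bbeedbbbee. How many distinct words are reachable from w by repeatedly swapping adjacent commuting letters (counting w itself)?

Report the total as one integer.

3

drop 0:b onto floor
drop 1:b onto {0:b}
drop 2:e onto {1:b}
drop 3:e onto {2:e}
drop 4:d onto {1:b}
drop 5:b onto {3:e, 4:d}
drop 6:b onto {5:b}
drop 7:b onto {6:b}
drop 8:e onto {7:b}
drop 9:e onto {8:e}
ground layer = {0:b}
drop-orders for the pieces not yet dropped (sum over which currently-grounded one goes next):
  1 to go: {9} 1
  2 to go: {8,9} 1
  3 to go: {7,8,9} 1
  4 to go: {6,7,8,9} 1
  5 to go: {5,6,7,8,9} 1
  6 to go: {3,5,6,7,8,9} 1  {4,5,6,7,8,9} 1
  7 to go: {2,3,5,6,7,8,9} 1  {3,4,5,6,7,8,9} 2
  8 to go: {2,3,4,5,6,7,8,9} 3
  if 0:b drops first: 3 orders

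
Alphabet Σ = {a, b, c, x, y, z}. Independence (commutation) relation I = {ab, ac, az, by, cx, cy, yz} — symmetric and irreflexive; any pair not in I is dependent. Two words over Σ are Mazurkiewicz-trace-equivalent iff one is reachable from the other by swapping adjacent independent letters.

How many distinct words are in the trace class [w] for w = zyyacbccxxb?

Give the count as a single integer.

0(z) covers ∅
1(y) covers ∅
2(y) covers 1:y
3(a) covers 2:y
4(c) covers 0:z
5(b) covers 4:c
6(c) covers 5:b
7(c) covers 6:c
8(x) covers 3:a, 5:b
9(x) covers 8:x
10(b) covers 7:c, 9:x
floor of heap: 0:z, 1:y
completions by unplaced set U, small U first (add the entries for U minus each lowest piece of U):
  |U|=1: {10}:1
  |U|=2: {7,10}:1  {9,10}:1
  |U|=3: {6,7,10}:1  {7,9,10}:2  {8,9,10}:1
  |U|=4: {3,8,9,10}:1  {6,7,9,10}:3  {7,8,9,10}:3
  |U|=5: {2,3,8,9,10}:1  {3,7,8,9,10}:4  {6,7,8,9,10}:6
  |U|=6: {1,2,3,8,9,10}:1  {2,3,7,8,9,10}:5  {3,6,7,8,9,10}:10  {5,6,7,8,9,10}:6
  |U|=7: {1,2,3,7,8,9,10}:6  {2,3,6,7,8,9,10}:15  {3,5,6,7,8,9,10}:16  {4,5,6,7,8,9,10}:6
  |U|=8: {0,4,5,6,7,8,9,10}:6  {1,2,3,6,7,8,9,10}:21  {2,3,5,6,7,8,9,10}:31  {3,4,5,6,7,8,9,10}:22
  |U|=9: {0,3,4,5,6,7,8,9,10}:28  {1,2,3,5,6,7,8,9,10}:52  {2,3,4,5,6,7,8,9,10}:53
  start at 0(z): 105
  start at 1(y): 81
sum over floor = 186

186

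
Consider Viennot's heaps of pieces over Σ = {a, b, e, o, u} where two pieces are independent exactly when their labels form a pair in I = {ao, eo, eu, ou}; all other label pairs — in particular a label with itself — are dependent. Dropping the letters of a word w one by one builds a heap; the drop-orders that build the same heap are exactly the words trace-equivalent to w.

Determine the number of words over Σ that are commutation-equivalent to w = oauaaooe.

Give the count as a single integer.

#0=o has no predecessor
#1=a has no predecessor
#2=u depends on [1:a]
#3=a depends on [2:u]
#4=a depends on [3:a]
#5=o depends on [0:o]
#6=o depends on [5:o]
#7=e depends on [4:a]
sources: [0:o, 1:a]
N(rest) = Σ N(rest − s) over sources s of rest; N(one piece) = 1:
  size 1 → [6]=1  [7]=1
  size 2 → [4,7]=1  [5,6]=1  [6,7]=2
  size 3 → [0,5,6]=1  [3,4,7]=1  [4,6,7]=3  [5,6,7]=3
  size 4 → [0,5,6,7]=4  [2,3,4,7]=1  [3,4,6,7]=4  [4,5,6,7]=6
  size 5 → [0,4,5,6,7]=10  [1,2,3,4,7]=1  [2,3,4,6,7]=5  [3,4,5,6,7]=10
  size 6 → [0,3,4,5,6,7]=20  [1,2,3,4,6,7]=6  [2,3,4,5,6,7]=15
  first=0(o) contributes 21
  first=1(a) contributes 35
|[w]| = 56

56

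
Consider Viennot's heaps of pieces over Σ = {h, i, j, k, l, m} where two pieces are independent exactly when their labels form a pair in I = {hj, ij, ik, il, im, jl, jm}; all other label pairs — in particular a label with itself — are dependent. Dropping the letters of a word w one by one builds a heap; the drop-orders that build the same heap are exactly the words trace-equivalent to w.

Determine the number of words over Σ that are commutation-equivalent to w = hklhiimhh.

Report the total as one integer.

3

drop 0:h onto floor
drop 1:k onto {0:h}
drop 2:l onto {1:k}
drop 3:h onto {2:l}
drop 4:i onto {3:h}
drop 5:i onto {4:i}
drop 6:m onto {3:h}
drop 7:h onto {5:i, 6:m}
drop 8:h onto {7:h}
ground layer = {0:h}
drop-orders for the pieces not yet dropped (sum over which currently-grounded one goes next):
  1 to go: {8} 1
  2 to go: {7,8} 1
  3 to go: {5,7,8} 1  {6,7,8} 1
  4 to go: {4,5,7,8} 1  {5,6,7,8} 2
  5 to go: {4,5,6,7,8} 3
  6 to go: {3,4,5,6,7,8} 3
  7 to go: {2,3,4,5,6,7,8} 3
  if 0:h drops first: 3 orders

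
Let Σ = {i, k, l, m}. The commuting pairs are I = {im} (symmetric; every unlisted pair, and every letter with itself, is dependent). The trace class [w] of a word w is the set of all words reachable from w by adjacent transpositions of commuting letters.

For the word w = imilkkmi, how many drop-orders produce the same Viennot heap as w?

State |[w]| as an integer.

piece 0:i — minimal
piece 1:m — minimal
piece 2:i rests on {0:i}
piece 3:l rests on {1:m, 2:i}
piece 4:k rests on {3:l}
piece 5:k rests on {4:k}
piece 6:m rests on {5:k}
piece 7:i rests on {5:k}
minimal pieces: {0:i, 1:m}
ways to finish when only these pieces remain (= sum over removing one remaining piece with nothing left below it):
  1 left: {6}→1  {7}→1
  2 left: {6,7}→2
  3 left: {5,6,7}→2
  4 left: {4,5,6,7}→2
  5 left: {3,4,5,6,7}→2
  6 left: {1,3,4,5,6,7}→2  {2,3,4,5,6,7}→2
  placing 0:i first → 4 extensions
  placing 1:m first → 2 extensions
total linear extensions = 6

6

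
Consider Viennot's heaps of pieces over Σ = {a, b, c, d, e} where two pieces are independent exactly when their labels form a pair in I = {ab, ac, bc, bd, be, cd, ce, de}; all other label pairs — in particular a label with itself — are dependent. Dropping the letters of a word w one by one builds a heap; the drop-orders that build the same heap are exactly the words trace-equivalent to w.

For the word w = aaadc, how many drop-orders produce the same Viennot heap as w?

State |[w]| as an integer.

drop 0:a onto floor
drop 1:a onto {0:a}
drop 2:a onto {1:a}
drop 3:d onto {2:a}
drop 4:c onto floor
ground layer = {0:a, 4:c}
drop-orders for the pieces not yet dropped (sum over which currently-grounded one goes next):
  1 to go: {3} 1  {4} 1
  2 to go: {2,3} 1  {3,4} 2
  3 to go: {1,2,3} 1  {2,3,4} 3
  if 0:a drops first: 4 orders
  if 4:c drops first: 1 orders
heap linearizations: 5

5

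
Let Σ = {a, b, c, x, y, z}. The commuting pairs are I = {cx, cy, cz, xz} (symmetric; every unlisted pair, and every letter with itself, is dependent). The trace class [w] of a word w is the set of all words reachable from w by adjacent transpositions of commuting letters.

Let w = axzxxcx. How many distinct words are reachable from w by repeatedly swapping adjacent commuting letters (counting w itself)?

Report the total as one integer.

drop 0:a onto floor
drop 1:x onto {0:a}
drop 2:z onto {0:a}
drop 3:x onto {1:x}
drop 4:x onto {3:x}
drop 5:c onto {0:a}
drop 6:x onto {4:x}
ground layer = {0:a}
drop-orders for the pieces not yet dropped (sum over which currently-grounded one goes next):
  1 to go: {2} 1  {5} 1  {6} 1
  2 to go: {2,5} 2  {2,6} 2  {4,6} 1  {5,6} 2
  3 to go: {2,4,6} 3  {2,5,6} 6  {3,4,6} 1  {4,5,6} 3
  4 to go: {1,3,4,6} 1  {2,3,4,6} 4  {2,4,5,6} 12  {3,4,5,6} 4
  5 to go: {1,2,3,4,6} 5  {1,3,4,5,6} 5  {2,3,4,5,6} 20
  if 0:a drops first: 30 orders

30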